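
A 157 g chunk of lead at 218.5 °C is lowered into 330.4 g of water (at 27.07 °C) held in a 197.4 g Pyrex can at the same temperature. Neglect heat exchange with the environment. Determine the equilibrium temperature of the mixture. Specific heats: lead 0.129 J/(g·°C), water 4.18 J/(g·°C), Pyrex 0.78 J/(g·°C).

T_f ≈ 29.6 °C

Let T be the final temperature. ΣQ_i = 0:
157×0.129×(T − 218.5) + 330.4×4.18×(T − 27.07) + 197.4×0.78×(T − 27.07) = 0
20.25(T − 218.5) + 1381.1(T − 27.07) + 153.97(T − 27.07) = 0
(20.25 + 1381.1 + 153.97) T = 20.25×218.5 + 1381.1×27.07 + 153.97×27.07
T = 45979/1555.3 ≈ 29.56 °C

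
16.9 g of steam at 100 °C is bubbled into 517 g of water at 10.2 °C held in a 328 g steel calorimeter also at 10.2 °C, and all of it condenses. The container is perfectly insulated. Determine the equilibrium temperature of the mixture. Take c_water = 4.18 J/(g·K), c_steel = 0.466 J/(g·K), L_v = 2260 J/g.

T_f ≈ 28.9 °C

Net heat exchanged in the isolated system is zero:
steam→water at 100 °C releases m L_v = 16.9×2260 = 38194
  condensed water 100 °C→T: 70.64(T − 100)
  water warms: 517×4.18×(T − 10.2) = 2161.1(T − 10.2)
  cup: 152.85(T − 10.2)
2384.5 T = 38194 + 7064.2 + 23602 = 68860
T ≈ 28.88 °C, under the boiling point, so the assumption holds.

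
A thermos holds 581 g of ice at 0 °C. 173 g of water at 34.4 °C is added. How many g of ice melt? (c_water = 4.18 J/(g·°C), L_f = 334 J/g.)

m_melted ≈ 74.5 g

Heat available from the water dropping to 0 °C: 173·4.18·34.4 = 24876 J.
Fully melting the ice requires m_ice L_f = 581·334 = 194054 J.
That's not enough to melt it all — equilibrium is at 0 °C with ice remaining.
m_melt = 24876 / L_f = 74.48 g.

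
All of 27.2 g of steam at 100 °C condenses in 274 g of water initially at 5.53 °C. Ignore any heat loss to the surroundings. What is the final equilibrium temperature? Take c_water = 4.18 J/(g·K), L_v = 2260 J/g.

T_f ≈ 62.9 °C

Heat gained plus heat lost sum to zero:
latent heat released on condensation: 27.2·2260 = 61472; condensate cools 100→T: 27.2·4.18·(T − 100) = 113.7(T − 100); original water: 1145.3(T − 5.53)
1259 T = 61472 + 11370 + 6333.6 = 79175
T ≈ 62.89 °C, under the boiling point, so the assumption holds.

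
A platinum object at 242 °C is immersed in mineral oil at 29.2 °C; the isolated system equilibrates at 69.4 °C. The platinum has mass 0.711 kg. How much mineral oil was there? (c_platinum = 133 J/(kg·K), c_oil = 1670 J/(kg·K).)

m ≈ 0.243 kg

Let T be the final temperature. ΣQ_i = 0:
0.711·133·(69.4 − 242) + m·1670·(69.4 − 29.2) = 0
67134 m = 16322
m = 16322/67134 ≈ 0.2431 kg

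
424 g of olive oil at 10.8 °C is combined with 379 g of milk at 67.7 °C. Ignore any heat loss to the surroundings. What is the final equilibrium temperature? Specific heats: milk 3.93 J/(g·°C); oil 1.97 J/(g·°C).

Let T be the final temperature. ΣQ_i = 0:
379×3.93×(T − 67.7) + 424×1.97×(T − 10.8) = 0
1489.5(T − 67.7) + 835.28(T − 10.8) = 0
2324.8 T = 109858
T = 109858 / 2324.8 = 47.3 °C

T_f ≈ 47.3 °C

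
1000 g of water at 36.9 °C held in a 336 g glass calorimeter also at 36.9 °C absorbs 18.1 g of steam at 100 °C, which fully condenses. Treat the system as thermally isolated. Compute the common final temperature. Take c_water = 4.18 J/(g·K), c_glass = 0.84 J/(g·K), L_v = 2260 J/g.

Sum of m c ΔT and latent-heat terms is zero:
latent heat released on condensation: 18.1·2260 = 40906
  condensed water 100 °C→T: 75.66(T − 100)
  water warms: 1000·4.18·(T − 36.9) = 4180(T − 36.9)
  glass cup: 336·0.84·(T − 36.9) = 282.24(T − 36.9)
4537.9 T = 40906 + 7565.8 + 164657 = 213128
T ≈ 46.97 °C, under the boiling point, so the assumption holds.

T_f ≈ 47.0 °C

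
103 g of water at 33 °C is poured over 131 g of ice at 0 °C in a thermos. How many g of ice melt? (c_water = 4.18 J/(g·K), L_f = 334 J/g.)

m_melted ≈ 42.5 g

Heat available from the water dropping to 0 °C: 103×4.18×33 = 14208 J.
To melt every bit of ice: 131×334 = 43754 J.
That's not enough to melt it all — equilibrium is at 0 °C with ice remaining.
Mass melted = 14208/334 ≈ 42.54 g.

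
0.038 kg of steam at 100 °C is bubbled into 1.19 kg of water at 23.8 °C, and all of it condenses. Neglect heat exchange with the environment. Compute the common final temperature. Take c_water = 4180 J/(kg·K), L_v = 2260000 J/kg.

T_f ≈ 42.9 °C

Net heat exchanged in the isolated system is zero:
condense steam: −0.038×2260000 = −85880; condensate cools 100→T: 0.038×4180×(T − 100) = 158.84(T − 100); water warms: 1.19×4180×(T − 23.8) = 4974.2(T − 23.8)
5133 T = 85880 + 15884 + 118386 = 220150
T ≈ 42.89 °C, under the boiling point, so the assumption holds.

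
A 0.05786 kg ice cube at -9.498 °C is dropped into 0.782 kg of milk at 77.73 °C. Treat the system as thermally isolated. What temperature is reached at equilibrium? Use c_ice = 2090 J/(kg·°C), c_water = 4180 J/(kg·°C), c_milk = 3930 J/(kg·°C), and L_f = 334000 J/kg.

T_f ≈ 65.9 °C

Setting the total heat transfer to zero:
ice -9.498→0 °C: 0.05786×2090×9.498 = 1148.6; melt ice: 0.05786×334000 = 19325; meltwater 0→T: 0.05786×4180×T = 241.85 T; milk: 3073.3(T − 77.73)
3315.1 T = 238884 − 20474 = 218411
T ≈ 65.88 °C. Since T > 0 °C, the all-ice-melts assumption holds.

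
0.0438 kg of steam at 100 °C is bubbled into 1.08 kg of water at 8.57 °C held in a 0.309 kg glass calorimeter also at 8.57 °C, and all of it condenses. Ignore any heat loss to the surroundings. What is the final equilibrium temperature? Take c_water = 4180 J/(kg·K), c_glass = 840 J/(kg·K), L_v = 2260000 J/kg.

T_f ≈ 31.9 °C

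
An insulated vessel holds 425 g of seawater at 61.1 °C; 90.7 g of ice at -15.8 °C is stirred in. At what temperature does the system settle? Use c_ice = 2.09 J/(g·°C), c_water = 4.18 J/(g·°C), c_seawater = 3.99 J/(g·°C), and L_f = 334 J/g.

Conservation of energy gives ΣQ = 0:
warm ice to 0 °C: 90.7×2.09×(0 − (-15.8)) = 2995.1
  melt ice: 90.7×334 = 30294
  warm the meltwater: 379.13 T
  seawater: 1695.8(T − 61.1)
2074.9 T = 103610 − 33289 = 70321
T ≈ 33.89 °C. Since T > 0 °C, the all-ice-melts assumption holds.

T_f ≈ 33.9 °C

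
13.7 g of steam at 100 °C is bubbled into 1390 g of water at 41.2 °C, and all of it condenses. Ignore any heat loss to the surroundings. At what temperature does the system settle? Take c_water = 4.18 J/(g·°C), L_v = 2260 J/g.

T_f ≈ 47.1 °C

Conservation of energy gives ΣQ = 0:
condense steam: −13.7·2260 = −30962
  condensate cools 100→T: 13.7·4.18·(T − 100) = 57.27(T − 100)
  original water: 5810.2(T − 41.2)
5867.5 T = 30962 + 5726.6 + 239380 = 276069
T ≈ 47.05 °C — below 100 °C, confirming all the steam condensed.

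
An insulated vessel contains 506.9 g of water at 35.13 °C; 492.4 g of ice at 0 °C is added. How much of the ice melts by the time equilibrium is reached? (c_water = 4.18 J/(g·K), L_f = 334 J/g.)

m_melted ≈ 223 g

Cooling the water to 0 °C releases 506.9×4.18×35.13 = 74435 J.
Melting all 492.4 g of ice would need 492.4×334 = 164462 J.
74435 J < 164462 J, so only part of the ice melts and the system sits at 0 °C.
m_melt = 74435 / L_f = 222.9 g.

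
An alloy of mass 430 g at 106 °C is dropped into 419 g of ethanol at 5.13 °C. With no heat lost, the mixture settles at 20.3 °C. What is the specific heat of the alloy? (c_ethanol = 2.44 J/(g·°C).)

Net heat exchanged in the isolated system is zero:
430·c·(20.3 − 106) + 419·2.44·(20.3 − 5.13) = 0
-36851 c = -15509
c = -15509/-36851 ≈ 0.4209 J/(g·°C)

c ≈ 0.421 J/(g·°C)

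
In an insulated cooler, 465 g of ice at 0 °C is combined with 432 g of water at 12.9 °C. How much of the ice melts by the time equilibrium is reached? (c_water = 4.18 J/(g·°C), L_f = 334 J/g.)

m_melted ≈ 69.7 g

Water can give up m c ΔT = 432·4.18·12.9 = 23294 J before reaching 0 °C.
Fully melting the ice requires m_ice L_f = 465·334 = 155310 J.
Since 23294 < 155310 J, not all the ice melts; equilibrium is at 0 °C.
Mass melted = 23294/334 ≈ 69.74 g.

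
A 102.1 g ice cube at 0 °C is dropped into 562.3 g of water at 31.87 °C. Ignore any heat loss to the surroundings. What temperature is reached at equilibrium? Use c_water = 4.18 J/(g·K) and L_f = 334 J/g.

T_f ≈ 14.7 °C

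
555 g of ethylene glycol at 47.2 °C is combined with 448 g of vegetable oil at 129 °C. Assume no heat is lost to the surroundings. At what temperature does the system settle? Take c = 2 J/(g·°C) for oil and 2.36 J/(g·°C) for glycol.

Energy conservation, ΣQ = 0:
448*2*(T − 129) + 555*2.36*(T − 47.2) = 0
896(T − 129) + 1309.8(T − 47.2) = 0
(896 + 1309.8) T = 896*129 + 1309.8*47.2
T ≈ 80.43 °C

T_f ≈ 80.4 °C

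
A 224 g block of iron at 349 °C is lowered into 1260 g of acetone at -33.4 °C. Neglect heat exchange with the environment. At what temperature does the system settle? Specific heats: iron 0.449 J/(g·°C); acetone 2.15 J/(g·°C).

Conservation of energy gives ΣQ = 0:
224×0.449×(T − 349) + 1260×2.15×(T − (-33.4)) = 0
2809.6 T = -55380
T ≈ -19.71 °C

T_f ≈ -19.7 °C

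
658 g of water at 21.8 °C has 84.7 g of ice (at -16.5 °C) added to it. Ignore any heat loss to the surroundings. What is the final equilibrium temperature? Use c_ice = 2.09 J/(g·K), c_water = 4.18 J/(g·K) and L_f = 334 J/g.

Energy balance with sensible and latent terms:
ice -16.5→0 °C: 84.7·2.09·16.5 = 2920.9
  melt ice: 84.7·334 = 28290
  warm the meltwater: 354.05 T
  water cools: 658·4.18·(T − 21.8) = 2750.4(T − 21.8)
3104.5 T = 59960 − 31211 = 28749
T ≈ 9.26 °C (positive, so assuming full melt was valid).

T_f ≈ 9.3 °C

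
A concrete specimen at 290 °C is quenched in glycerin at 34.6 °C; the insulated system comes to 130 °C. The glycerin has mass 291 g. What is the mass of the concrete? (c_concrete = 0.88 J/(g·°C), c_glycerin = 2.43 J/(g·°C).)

Heat lost by the concrete = heat gained by the glycerin:
m×0.88×(290 − 130) = 291×2.43×(130 − 34.6)
140.8 m = 67460  ⇒  m ≈ 479.1 g

m ≈ 479 g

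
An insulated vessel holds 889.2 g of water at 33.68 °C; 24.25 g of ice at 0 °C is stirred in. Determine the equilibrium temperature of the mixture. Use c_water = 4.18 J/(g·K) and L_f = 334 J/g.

Heat gained plus heat lost sum to zero:
fusion: m_ice L_f = 24.25×334 = 8099.5
  meltwater 0→T: 24.25×4.18×T = 101.36 T
  water: 3716.9(T − 33.68)
3818.2 T = 125184 − 8099.5 = 117084
T ≈ 30.66 °C (positive, so assuming full melt was valid).

T_f ≈ 30.7 °C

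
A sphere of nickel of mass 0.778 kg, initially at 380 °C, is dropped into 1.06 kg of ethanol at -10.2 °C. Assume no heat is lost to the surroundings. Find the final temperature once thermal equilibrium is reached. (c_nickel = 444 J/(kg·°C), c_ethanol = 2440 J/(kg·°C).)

T_f ≈ 35.8 °C

T_f is the heat-capacity-weighted average of the initial temperatures:
T_f = (345.43×380 + 2586.4×(-10.2)) / (345.43 + 2586.4)
    = 104883 / 2931.8 ≈ 35.77 °C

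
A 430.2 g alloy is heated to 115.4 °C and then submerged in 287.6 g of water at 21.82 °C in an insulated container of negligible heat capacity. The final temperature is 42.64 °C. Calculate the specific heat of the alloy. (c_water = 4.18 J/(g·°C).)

m_s c (T_s − T_f) = m_water c_water (T_f − T_0):
430.2×c×(115.4 − 42.64) = 287.6×4.18×(42.64 − 21.82)
31301 c = 25029  ⇒  c ≈ 0.7996 J/(g·°C)

c ≈ 0.8 J/(g·°C)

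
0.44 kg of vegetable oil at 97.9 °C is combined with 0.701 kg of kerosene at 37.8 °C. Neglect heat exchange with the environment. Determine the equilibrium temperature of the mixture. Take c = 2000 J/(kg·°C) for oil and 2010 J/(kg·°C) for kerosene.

Net heat exchanged in the isolated system is zero:
0.44·2000·(T − 97.9) + 0.701·2010·(T − 37.8) = 0
2289 T = 139413
T = 139413 / 2289 = 60.9 °C

T_f ≈ 60.9 °C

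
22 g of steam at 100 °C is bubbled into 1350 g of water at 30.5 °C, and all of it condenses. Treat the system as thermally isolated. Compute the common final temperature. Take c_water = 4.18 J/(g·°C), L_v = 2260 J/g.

T_f ≈ 40.3 °C

Net heat exchanged in the isolated system is zero:
steam→water at 100 °C releases m L_v = 22·2260 = 49720
  condensate cools 100→T: 22·4.18·(T − 100) = 91.96(T − 100)
  original water: 5643(T − 30.5)
5735 T = 49720 + 9196 + 172112 = 231028
T ≈ 40.28 °C, under the boiling point, so the assumption holds.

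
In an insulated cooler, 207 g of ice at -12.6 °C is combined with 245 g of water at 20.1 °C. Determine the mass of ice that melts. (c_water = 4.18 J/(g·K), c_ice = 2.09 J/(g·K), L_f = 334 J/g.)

Cooling the water to 0 °C releases 245·4.18·20.1 = 20584 J.
Warming the ice to 0 °C takes 207·2.09·12.6 = 5451.1 J, leaving 15133 J for melting.
Melting all 207 g of ice would need 207·334 = 69138 J.
That's not enough to melt it all — equilibrium is at 0 °C with ice remaining.
m_melt = 15133 / L_f = 45.31 g.

m_melted ≈ 45.3 g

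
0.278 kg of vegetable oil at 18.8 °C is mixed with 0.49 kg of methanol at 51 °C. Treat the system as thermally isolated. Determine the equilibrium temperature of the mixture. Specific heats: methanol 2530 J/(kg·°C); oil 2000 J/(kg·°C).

Let T be the final temperature. ΣQ_i = 0:
0.49×2530×(T − 51) + 0.278×2000×(T − 18.8) = 0
1795.7 T = 73678
T ≈ 41.03 °C

T_f ≈ 41.0 °C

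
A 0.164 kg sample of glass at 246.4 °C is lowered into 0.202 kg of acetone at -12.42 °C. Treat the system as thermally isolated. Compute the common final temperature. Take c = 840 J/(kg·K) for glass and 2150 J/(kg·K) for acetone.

T_f ≈ 49.9 °C

With ΣQ=0 the equilibrium temperature is the m·c-weighted mean:
T_f = (137.76×246.4 + 434.3×(-12.42)) / (137.76 + 434.3)
    = 28550 / 572.06 ≈ 49.91 °C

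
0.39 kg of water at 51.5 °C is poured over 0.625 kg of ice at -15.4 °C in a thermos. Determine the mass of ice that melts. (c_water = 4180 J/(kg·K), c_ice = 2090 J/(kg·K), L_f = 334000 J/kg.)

Heat available from the water dropping to 0 °C: 0.39×4180×51.5 = 83955 J.
Warming the ice to 0 °C takes 0.625×2090×15.4 = 20116 J, leaving 63839 J for melting.
To melt every bit of ice: 0.625×334000 = 208750 J.
63839 J < 208750 J, so only part of the ice melts and the system sits at 0 °C.
m_melted×334000 = 63839  ⇒  m_melted ≈ 0.1911 kg.

m_melted ≈ 0.191 kg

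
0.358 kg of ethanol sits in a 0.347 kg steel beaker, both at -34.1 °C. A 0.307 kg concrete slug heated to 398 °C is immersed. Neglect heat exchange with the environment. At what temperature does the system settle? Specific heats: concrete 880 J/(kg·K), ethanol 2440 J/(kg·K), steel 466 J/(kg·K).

T_f ≈ 55.3 °C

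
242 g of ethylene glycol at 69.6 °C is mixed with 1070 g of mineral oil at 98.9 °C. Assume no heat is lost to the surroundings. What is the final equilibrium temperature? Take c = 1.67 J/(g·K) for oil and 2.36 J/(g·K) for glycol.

T_f ≈ 91.8 °C

Setting the total heat transfer to zero:
1070×1.67×(T − 98.9) + 242×2.36×(T − 69.6) = 0
1786.9(T − 98.9) + 571.12(T − 69.6) = 0
(1786.9 + 571.12) T = 1786.9×98.9 + 571.12×69.6
T = 216474 / 2358 = 91.8 °C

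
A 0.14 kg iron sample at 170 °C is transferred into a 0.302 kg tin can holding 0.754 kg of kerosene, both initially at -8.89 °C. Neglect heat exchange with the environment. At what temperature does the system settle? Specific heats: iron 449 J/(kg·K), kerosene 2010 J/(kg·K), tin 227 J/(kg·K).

T_f ≈ -2.1 °C

Conservation of energy gives ΣQ = 0:
0.14*449*(T − 170) + 0.754*2010*(T − (-8.89)) + 0.302*227*(T − (-8.89)) = 0
62.86(T − 170) + 1515.5(T − (-8.89)) + 68.55(T − (-8.89)) = 0
(62.86 + 1515.5 + 68.55) T = 62.86*170 + 1515.5*(-8.89) + 68.55*(-8.89)
T ≈ -2.06 °C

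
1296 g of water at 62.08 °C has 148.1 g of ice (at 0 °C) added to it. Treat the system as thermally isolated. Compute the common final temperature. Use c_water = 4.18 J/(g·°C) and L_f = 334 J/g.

T_f ≈ 47.5 °C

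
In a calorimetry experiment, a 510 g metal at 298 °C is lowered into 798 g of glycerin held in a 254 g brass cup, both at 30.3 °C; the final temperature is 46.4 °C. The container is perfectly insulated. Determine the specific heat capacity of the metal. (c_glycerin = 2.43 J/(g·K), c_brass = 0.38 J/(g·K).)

c ≈ 0.255 J/(g·K)

Taking heat into each body as positive, Σ m c ΔT = 0:
510×c×(46.4 − 298) + 798×2.43×(46.4 − 30.3) + 254×0.38×(46.4 − 30.3) = 0
-128316 c = -32774
c = -32774/-128316 ≈ 0.2554 J/(g·K)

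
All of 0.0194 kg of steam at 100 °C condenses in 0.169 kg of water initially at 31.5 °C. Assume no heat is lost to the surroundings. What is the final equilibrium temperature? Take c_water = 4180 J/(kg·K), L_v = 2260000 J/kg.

Conservation of energy gives ΣQ = 0:
steam→water at 100 °C releases m L_v = 0.0194×2260000 = 43844
  condensed water 100 °C→T: 81.09(T − 100)
  original water: 706.42(T − 31.5)
787.51 T = 43844 + 8109.2 + 22252 = 74205
T ≈ 94.23 °C (< 100 °C, so full condensation is consistent).

T_f ≈ 94.2 °C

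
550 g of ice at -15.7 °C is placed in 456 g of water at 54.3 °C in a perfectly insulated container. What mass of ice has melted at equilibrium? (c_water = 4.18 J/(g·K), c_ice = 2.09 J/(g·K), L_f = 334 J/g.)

m_melted ≈ 256 g

Heat available from the water dropping to 0 °C: 456·4.18·54.3 = 103500 J.
Warming the ice to 0 °C takes 550·2.09·15.7 = 18047 J, leaving 85453 J for melting.
Melting all 550 g of ice would need 550·334 = 183700 J.
85453 J < 183700 J, so only part of the ice melts and the system sits at 0 °C.
m_melted·334 = 85453  ⇒  m_melted ≈ 255.8 g.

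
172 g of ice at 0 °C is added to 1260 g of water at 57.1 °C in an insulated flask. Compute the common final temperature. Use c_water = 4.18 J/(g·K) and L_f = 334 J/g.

T_f ≈ 40.6 °C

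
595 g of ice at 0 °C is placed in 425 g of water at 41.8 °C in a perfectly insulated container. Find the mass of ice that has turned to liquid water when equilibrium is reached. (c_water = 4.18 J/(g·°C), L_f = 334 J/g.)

m_melted ≈ 222 g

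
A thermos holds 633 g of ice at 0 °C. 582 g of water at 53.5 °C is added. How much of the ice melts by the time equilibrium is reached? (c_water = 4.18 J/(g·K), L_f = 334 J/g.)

m_melted ≈ 390 g

Cooling the water to 0 °C releases 582·4.18·53.5 = 130153 J.
Melting all 633 g of ice would need 633·334 = 211422 J.
130153 J < 211422 J, so only part of the ice melts and the system sits at 0 °C.
Mass melted = 130153/334 ≈ 389.7 g.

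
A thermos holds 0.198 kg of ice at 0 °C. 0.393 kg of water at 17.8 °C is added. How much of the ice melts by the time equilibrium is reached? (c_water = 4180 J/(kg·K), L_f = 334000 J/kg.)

Water can give up m c ΔT = 0.393×4180×17.8 = 29241 J before reaching 0 °C.
To melt every bit of ice: 0.198×334000 = 66132 J.
That's not enough to melt it all — equilibrium is at 0 °C with ice remaining.
Mass melted = 29241/334000 ≈ 0.08755 kg.

m_melted ≈ 0.0875 kg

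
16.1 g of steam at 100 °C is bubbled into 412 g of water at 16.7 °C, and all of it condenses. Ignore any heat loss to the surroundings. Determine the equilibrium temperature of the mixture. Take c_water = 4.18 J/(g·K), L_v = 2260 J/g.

Setting the total heat transfer to zero:
condense steam: −16.1·2260 = −36386
  condensed water 100 °C→T: 67.3(T − 100)
  water warms: 412·4.18·(T − 16.7) = 1722.2(T − 16.7)
1789.5 T = 36386 + 6729.8 + 28760 = 71876
T ≈ 40.17 °C — below 100 °C, confirming all the steam condensed.

T_f ≈ 40.2 °C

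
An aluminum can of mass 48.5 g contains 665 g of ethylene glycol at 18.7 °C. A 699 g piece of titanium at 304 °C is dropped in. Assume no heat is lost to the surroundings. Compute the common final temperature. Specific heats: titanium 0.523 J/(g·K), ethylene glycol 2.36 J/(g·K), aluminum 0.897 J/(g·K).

Let T be the final temperature. ΣQ_i = 0:
699·0.523·(T − 304) + 665·2.36·(T − 18.7) + 48.5·0.897·(T − 18.7) = 0
365.58(T − 304) + 1569.4(T − 18.7) + 43.5(T − 18.7) = 0
1978.5 T = 141297
T = 141297/1978.5 ≈ 71.42 °C

T_f ≈ 71.4 °C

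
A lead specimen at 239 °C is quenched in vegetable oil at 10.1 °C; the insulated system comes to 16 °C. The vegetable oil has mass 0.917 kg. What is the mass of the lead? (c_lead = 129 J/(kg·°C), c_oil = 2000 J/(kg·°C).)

|Q_lead| = |Q_oil|:
m×129×(239 − 16) = 0.917×2000×(16 − 10.1)
28767 m = 10821  ⇒  m ≈ 0.3761 kg

m ≈ 0.376 kg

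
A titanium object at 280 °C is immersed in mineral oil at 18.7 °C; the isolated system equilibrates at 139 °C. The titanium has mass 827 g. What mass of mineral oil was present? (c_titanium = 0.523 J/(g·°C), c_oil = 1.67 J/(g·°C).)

|Q_titanium| = |Q_oil|:
827·0.523·(280 − 139) = m·1.67·(139 − 18.7)
200.9 m = 60985  ⇒  m ≈ 303.6 g

m ≈ 304 g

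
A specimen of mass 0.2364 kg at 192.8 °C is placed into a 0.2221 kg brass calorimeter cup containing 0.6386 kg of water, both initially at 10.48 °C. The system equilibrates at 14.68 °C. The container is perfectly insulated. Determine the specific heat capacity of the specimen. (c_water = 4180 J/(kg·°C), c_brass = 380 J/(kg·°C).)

c ≈ 275 J/(kg·°C)

Let T be the final temperature. ΣQ_i = 0:
0.2364·c·(14.68 − 192.8) + 0.6386·4180·(14.68 − 10.48) + 0.2221·380·(14.68 − 10.48) = 0
-42.11 c = -11566
c = -11566/-42.11 ≈ 274.7 J/(kg·°C)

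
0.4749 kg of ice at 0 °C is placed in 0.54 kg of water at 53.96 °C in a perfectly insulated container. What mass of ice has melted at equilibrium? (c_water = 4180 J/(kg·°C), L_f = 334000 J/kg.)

Cooling the water to 0 °C releases 0.54×4180×53.96 = 121799 J.
Fully melting the ice requires m_ice L_f = 0.4749×334000 = 158617 J.
That's not enough to melt it all — equilibrium is at 0 °C with ice remaining.
Mass melted = 121799/334000 ≈ 0.3647 kg.

m_melted ≈ 0.365 kg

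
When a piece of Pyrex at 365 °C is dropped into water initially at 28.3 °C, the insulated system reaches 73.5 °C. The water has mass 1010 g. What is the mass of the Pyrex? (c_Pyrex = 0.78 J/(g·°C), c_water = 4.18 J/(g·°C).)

Energy conservation, ΣQ = 0:
m×0.78×(73.5 − 365) + 1010×4.18×(73.5 − 28.3) = 0
-227.37 m = -190825
m = -190825/-227.37 ≈ 839.3 g

m ≈ 839 g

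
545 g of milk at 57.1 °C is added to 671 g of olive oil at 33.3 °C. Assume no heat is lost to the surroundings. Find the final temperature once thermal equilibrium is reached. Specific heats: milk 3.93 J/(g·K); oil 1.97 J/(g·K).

Net heat exchanged in the isolated system is zero:
545·3.93·(T − 57.1) + 671·1.97·(T − 33.3) = 0
3463.7 T = 166318
T = 166318/3463.7 ≈ 48.02 °C

T_f ≈ 48.0 °C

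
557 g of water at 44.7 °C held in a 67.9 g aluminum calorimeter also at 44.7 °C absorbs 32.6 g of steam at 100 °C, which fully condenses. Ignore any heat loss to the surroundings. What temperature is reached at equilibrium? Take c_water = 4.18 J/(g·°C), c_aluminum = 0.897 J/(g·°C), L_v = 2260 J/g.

T_f ≈ 76.9 °C

Setting the total heat transfer to zero:
latent heat released on condensation: 32.6·2260 = 73676; condensed water 100 °C→T: 136.27(T − 100); water warms: 557·4.18·(T − 44.7) = 2328.3(T − 44.7); aluminum cup: 67.9·0.897·(T − 44.7) = 60.91(T − 44.7)
2525.4 T = 73676 + 13627 + 106796 = 194099
T ≈ 76.86 °C, under the boiling point, so the assumption holds.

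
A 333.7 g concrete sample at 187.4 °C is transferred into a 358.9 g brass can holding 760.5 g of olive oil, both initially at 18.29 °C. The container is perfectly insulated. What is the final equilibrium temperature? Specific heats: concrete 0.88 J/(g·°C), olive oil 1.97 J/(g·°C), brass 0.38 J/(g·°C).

T_f ≈ 44.0 °C

Energy conservation, ΣQ = 0:
333.7*0.88*(T − 187.4) + 760.5*1.97*(T − 18.29) + 358.9*0.38*(T − 18.29) = 0
293.66(T − 187.4) + 1498.2(T − 18.29) + 136.38(T − 18.29) = 0
1928.2 T = 84927
T ≈ 44.04 °C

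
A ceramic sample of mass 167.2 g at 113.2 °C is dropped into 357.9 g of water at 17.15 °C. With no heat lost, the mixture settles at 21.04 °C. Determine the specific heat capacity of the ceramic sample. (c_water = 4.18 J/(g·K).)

c ≈ 0.378 J/(g·K)

Taking heat into each body as positive, Σ m c ΔT = 0:
167.2·c·(21.04 − 113.2) + 357.9·4.18·(21.04 − 17.15) = 0
-15409 c = -5819.5
c = -5819.5/-15409 ≈ 0.3777 J/(g·K)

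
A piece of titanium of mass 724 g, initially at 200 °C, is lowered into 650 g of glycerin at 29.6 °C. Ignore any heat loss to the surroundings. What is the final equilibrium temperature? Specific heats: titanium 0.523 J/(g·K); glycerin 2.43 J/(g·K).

Set heat shed by the hot body equal to heat absorbed by the cold body:
724*0.523*(200 − T) = 650*2.43*(T − 29.6)
378.65(200 − T) = 1579.5(T − 29.6)
1958.2 T = 122484  ⇒  T ≈ 62.55 °C

T_f ≈ 62.6 °C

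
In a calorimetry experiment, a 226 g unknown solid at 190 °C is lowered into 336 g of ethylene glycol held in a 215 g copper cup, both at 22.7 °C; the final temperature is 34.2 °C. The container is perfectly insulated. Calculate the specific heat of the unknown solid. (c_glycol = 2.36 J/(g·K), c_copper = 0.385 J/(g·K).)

c ≈ 0.286 J/(g·K)

Let T be the final temperature. ΣQ_i = 0:
226·c·(34.2 − 190) + 336·2.36·(34.2 − 22.7) + 215·0.385·(34.2 − 22.7) = 0
-35211 c = -10071
c = -10071/-35211 ≈ 0.286 J/(g·K)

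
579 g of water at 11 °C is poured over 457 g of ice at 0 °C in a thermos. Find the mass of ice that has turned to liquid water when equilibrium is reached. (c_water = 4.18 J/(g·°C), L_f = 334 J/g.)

m_melted ≈ 79.7 g

Cooling the water to 0 °C releases 579×4.18×11 = 26622 J.
To melt every bit of ice: 457×334 = 152638 J.
26622 J < 152638 J, so only part of the ice melts and the system sits at 0 °C.
m_melt = 26622 / L_f = 79.71 g.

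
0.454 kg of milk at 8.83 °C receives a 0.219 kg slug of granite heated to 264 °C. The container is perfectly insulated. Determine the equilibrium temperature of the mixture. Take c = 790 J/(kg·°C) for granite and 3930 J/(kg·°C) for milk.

T_f ≈ 31.4 °C

With ΣQ=0 the equilibrium temperature is the m·c-weighted mean:
T_f = (173.01*264 + 1784.2*8.83) / (173.01 + 1784.2)
    = 61429 / 1957.2 ≈ 31.39 °C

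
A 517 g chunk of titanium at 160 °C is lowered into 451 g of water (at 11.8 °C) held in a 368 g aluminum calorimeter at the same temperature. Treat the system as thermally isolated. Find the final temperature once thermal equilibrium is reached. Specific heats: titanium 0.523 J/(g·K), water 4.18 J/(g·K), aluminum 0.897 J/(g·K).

T_f ≈ 27.9 °C

T_f is the heat-capacity-weighted average of the initial temperatures:
T_f = (270.39×160 + 1885.2×11.8 + 330.1×11.8) / (270.39 + 1885.2 + 330.1)
    = 69403 / 2485.7 ≈ 27.92 °C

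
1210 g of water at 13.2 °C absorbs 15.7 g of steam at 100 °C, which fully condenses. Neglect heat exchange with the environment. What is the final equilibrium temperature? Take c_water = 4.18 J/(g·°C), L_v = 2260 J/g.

T_f ≈ 21.2 °C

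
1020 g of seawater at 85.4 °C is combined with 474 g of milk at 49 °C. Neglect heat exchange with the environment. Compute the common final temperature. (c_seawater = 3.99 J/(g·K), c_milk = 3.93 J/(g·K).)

Setting the total heat transfer to zero:
1020·3.99·(T − 85.4) + 474·3.93·(T − 49) = 0
4069.8(T − 85.4) + 1862.8(T − 49) = 0
(4069.8 + 1862.8) T = 4069.8·85.4 + 1862.8·49
T = 438839/5932.6 ≈ 73.97 °C

T_f ≈ 74.0 °C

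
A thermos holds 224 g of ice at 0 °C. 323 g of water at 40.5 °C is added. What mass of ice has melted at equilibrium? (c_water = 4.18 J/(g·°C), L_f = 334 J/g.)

Water can give up m c ΔT = 323×4.18×40.5 = 54681 J before reaching 0 °C.
Melting all 224 g of ice would need 224×334 = 74816 J.
54681 J < 74816 J, so only part of the ice melts and the system sits at 0 °C.
Mass melted = 54681/334 ≈ 163.7 g.

m_melted ≈ 164 g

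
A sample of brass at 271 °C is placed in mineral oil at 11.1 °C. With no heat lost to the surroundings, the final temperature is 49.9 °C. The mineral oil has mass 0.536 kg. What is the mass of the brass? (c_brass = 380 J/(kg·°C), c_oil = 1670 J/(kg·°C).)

m ≈ 0.413 kg

|Q_brass| = |Q_oil|:
m·380·(271 − 49.9) = 0.536·1670·(49.9 − 11.1)
84018 m = 34731  ⇒  m ≈ 0.4134 kg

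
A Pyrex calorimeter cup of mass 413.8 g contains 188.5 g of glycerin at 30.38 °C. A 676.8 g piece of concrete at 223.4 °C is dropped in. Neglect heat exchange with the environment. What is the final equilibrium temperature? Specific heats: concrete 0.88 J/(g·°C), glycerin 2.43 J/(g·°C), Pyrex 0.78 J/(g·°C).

T_f = Σ m_i c_i T_i / Σ m_i c_i:
T_f = (595.58·223.4 + 458.06·30.38 + 322.76·30.38) / (595.58 + 458.06 + 322.76)
    = 156775 / 1376.4 ≈ 113.90 °C

T_f ≈ 113.9 °C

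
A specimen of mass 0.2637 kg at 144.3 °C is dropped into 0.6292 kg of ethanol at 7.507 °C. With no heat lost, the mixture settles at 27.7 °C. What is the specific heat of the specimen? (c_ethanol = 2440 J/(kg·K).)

Let T be the final temperature. ΣQ_i = 0:
0.2637·c·(27.7 − 144.3) + 0.6292·2440·(27.7 − 7.507) = 0
-30.75 c = -31001
c = -31001/-30.75 ≈ 1008 J/(kg·K)

c ≈ 1010 J/(kg·K)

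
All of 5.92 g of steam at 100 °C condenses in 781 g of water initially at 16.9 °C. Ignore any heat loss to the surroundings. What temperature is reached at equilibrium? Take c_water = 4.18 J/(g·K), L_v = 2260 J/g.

T_f ≈ 21.6 °C

Taking heat into each body as positive, Σ m c ΔT = 0:
latent heat released on condensation: 5.92·2260 = 13379
  condensed water 100 °C→T: 24.75(T − 100)
  original water: 3264.6(T − 16.9)
3289.3 T = 13379 + 2474.6 + 55171 = 71025
T ≈ 21.59 °C — below 100 °C, confirming all the steam condensed.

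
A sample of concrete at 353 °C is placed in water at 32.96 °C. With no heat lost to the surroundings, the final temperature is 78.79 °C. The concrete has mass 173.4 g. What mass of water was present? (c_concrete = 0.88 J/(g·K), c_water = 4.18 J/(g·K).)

m ≈ 218 g

|Q_concrete| = |Q_water|:
173.4×0.88×(353 − 78.79) = m×4.18×(78.79 − 32.96)
191.57 m = 41842  ⇒  m ≈ 218.4 g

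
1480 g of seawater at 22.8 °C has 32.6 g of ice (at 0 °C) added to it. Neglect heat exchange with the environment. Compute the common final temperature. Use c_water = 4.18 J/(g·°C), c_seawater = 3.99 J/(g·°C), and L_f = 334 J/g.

Let T be the final temperature. ΣQ_i = 0:
latent heat to melt: 32.6×334 = 10888
  meltwater 0→T: 32.6×4.18×T = 136.27 T
  seawater cools: 1480×3.99×(T − 22.8) = 5905.2(T − 22.8)
6041.5 T = 134639 − 10888 = 123750
T ≈ 20.48 °C. Since T > 0 °C, the all-ice-melts assumption holds.

T_f ≈ 20.5 °C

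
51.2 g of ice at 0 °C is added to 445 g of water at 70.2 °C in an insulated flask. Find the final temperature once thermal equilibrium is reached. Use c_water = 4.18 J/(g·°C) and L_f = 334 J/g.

Net heat exchanged in the isolated system is zero:
melt ice: 51.2×334 = 17101; meltwater 0→T: 51.2×4.18×T = 214.02 T; water: 1860.1(T − 70.2)
2074.1 T = 130579 − 17101 = 113478
T ≈ 54.71 °C. Since T > 0 °C, the all-ice-melts assumption holds.

T_f ≈ 54.7 °C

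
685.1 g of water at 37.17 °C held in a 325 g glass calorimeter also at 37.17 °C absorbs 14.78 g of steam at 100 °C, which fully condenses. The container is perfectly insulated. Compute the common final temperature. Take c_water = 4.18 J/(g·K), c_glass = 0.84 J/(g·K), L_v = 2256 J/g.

Energy balance with sensible and latent terms:
condense steam: −14.78×2256 = −33344
  condensed water 100 °C→T: 61.78(T − 100)
  water warms: 685.1×4.18×(T − 37.17) = 2863.7(T − 37.17)
  cup: 273(T − 37.17)
3198.5 T = 33344 + 6178 + 116592 = 156114
T ≈ 48.81 °C, under the boiling point, so the assumption holds.

T_f ≈ 48.8 °C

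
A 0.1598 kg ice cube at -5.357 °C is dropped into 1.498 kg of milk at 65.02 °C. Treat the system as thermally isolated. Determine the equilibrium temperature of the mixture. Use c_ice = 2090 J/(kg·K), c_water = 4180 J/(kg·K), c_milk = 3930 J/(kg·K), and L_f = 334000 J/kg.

Taking heat into each body as positive, Σ m c ΔT = 0:
warm ice to 0 °C: 0.1598×2090×(0 − (-5.357)) = 1789.1
  melt ice: 0.1598×334000 = 53373
  meltwater 0→T: 0.1598×4180×T = 667.96 T
  milk cools: 1.498×3930×(T − 65.02) = 5887.1(T − 65.02)
6555.1 T = 382782 − 55162 = 327620
T ≈ 49.98 °C — above 0 °C, consistent with complete melting.

T_f ≈ 50.0 °C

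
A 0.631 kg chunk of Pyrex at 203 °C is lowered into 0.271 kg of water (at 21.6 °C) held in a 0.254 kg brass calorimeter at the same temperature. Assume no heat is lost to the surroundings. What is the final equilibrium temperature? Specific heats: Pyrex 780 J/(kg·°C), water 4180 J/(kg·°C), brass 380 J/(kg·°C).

T_f ≈ 73.5 °C

Let T be the final temperature. ΣQ_i = 0:
0.631×780×(T − 203) + 0.271×4180×(T − 21.6) + 0.254×380×(T − 21.6) = 0
1721.5 T = 126465
T = 126465/1721.5 ≈ 73.46 °C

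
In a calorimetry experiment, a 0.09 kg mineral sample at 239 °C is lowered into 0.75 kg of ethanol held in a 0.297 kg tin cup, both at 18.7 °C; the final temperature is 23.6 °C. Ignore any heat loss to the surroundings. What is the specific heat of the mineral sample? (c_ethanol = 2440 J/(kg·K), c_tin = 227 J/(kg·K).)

c ≈ 480 J/(kg·K)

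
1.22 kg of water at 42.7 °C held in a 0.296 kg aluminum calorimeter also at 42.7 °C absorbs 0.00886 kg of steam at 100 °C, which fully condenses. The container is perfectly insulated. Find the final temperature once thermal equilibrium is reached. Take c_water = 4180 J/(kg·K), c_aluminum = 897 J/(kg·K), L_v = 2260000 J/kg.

T_f ≈ 46.8 °C

Conservation of energy gives ΣQ = 0:
condense steam: −0.00886·2260000 = −20024; condensate cools 100→T: 0.00886·4180·(T − 100) = 37.03(T − 100); original water: 5099.6(T − 42.7); cup: 265.51(T − 42.7)
5402.1 T = 20024 + 3703.5 + 229090 = 252817
T ≈ 46.80 °C (< 100 °C, so full condensation is consistent).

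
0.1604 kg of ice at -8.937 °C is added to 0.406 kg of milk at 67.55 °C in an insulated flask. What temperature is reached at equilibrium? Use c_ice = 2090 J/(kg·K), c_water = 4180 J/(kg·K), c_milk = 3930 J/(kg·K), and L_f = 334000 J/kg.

Energy balance with sensible and latent terms:
warm ice to 0 °C: 0.1604·2090·(0 − (-8.937)) = 2996; latent heat to melt: 0.1604·334000 = 53574; warm the meltwater: 670.47 T; milk cools: 0.406·3930·(T − 67.55) = 1595.6(T − 67.55)
2266.1 T = 107781 − 56570 = 51212
T ≈ 22.60 °C. Since T > 0 °C, the all-ice-melts assumption holds.

T_f ≈ 22.6 °C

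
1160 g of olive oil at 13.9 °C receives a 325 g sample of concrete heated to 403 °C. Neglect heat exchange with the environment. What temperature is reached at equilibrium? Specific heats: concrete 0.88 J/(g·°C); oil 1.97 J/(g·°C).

Taking heat into each body as positive, Σ m c ΔT = 0:
325×0.88×(T − 403) + 1160×1.97×(T − 13.9) = 0
286(T − 403) + 2285.2(T − 13.9) = 0
2571.2 T = 147022
T ≈ 57.18 °C

T_f ≈ 57.2 °C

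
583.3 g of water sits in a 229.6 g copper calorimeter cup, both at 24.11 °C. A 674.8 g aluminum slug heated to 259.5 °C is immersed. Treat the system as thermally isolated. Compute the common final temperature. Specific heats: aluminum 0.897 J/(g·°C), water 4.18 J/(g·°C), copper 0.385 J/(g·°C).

With ΣQ=0 the equilibrium temperature is the m·c-weighted mean:
T_f = (605.3·259.5 + 2438.2·24.11 + 88.4·24.11) / (605.3 + 2438.2 + 88.4)
    = 217990 / 3131.9 ≈ 69.60 °C

T_f ≈ 69.6 °C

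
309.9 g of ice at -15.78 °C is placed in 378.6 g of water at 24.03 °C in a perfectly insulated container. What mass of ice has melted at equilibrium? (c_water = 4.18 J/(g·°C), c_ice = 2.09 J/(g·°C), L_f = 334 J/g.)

m_melted ≈ 83.3 g

Cooling the water to 0 °C releases 378.6×4.18×24.03 = 38029 J.
Of that, 309.9×2.09×15.78 = 10221 J goes to bring the ice to 0 °C, leaving 27808 J.
Melting all 309.9 g of ice would need 309.9×334 = 103507 J.
That's not enough to melt it all — equilibrium is at 0 °C with ice remaining.
m_melted×334 = 27808  ⇒  m_melted ≈ 83.26 g.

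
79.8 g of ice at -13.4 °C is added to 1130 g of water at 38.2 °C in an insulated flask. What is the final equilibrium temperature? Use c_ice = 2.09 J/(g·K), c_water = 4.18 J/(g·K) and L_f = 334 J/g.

T_f ≈ 30.0 °C

Setting the total heat transfer to zero:
warm ice to 0 °C: 79.8×2.09×(0 − (-13.4)) = 2234.9
  latent heat to melt: 79.8×334 = 26653
  warm the meltwater: 333.56 T
  water cools: 1130×4.18×(T − 38.2) = 4723.4(T − 38.2)
5057 T = 180434 − 28888 = 151546
T ≈ 29.97 °C — above 0 °C, consistent with complete melting.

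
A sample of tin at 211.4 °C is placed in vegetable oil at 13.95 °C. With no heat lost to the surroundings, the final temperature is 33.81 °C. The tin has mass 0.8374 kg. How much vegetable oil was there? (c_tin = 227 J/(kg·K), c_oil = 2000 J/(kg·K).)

Heat lost by the tin = heat gained by the oil:
0.8374×227×(211.4 − 33.81) = m×2000×(33.81 − 13.95)
39720 m = 33758  ⇒  m ≈ 0.8499 kg

m ≈ 0.85 kg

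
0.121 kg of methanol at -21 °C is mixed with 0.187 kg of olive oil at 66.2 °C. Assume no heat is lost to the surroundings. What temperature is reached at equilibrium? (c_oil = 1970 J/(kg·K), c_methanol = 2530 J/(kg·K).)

Heat lost by the oil equals heat gained by the methanol:
0.187·1970·(66.2 − T) = 0.121·2530·(T − (-21))
368.39(66.2 − T) = 306.13(T − (-21))
674.52 T = 17959  ⇒  T ≈ 26.62 °C

T_f ≈ 26.6 °C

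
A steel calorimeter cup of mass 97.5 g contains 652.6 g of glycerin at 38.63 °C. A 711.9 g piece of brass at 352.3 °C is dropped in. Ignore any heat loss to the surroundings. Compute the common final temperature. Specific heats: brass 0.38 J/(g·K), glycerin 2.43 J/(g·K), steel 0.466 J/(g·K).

T_f ≈ 83.2 °C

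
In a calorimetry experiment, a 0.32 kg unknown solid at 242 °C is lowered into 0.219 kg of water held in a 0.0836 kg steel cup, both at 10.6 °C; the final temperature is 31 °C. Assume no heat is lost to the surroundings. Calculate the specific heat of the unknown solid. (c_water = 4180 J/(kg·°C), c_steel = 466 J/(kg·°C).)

c ≈ 288 J/(kg·°C)

Conservation of energy gives ΣQ = 0:
0.32×c×(31 − 242) + 0.219×4180×(31 − 10.6) + 0.0836×466×(31 − 10.6) = 0
-67.52 c = -19469
c = -19469/-67.52 ≈ 288.3 J/(kg·°C)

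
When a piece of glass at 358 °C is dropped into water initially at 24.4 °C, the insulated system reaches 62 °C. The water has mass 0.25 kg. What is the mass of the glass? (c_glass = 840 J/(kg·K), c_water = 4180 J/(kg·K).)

m ≈ 0.158 kg

Taking heat into each body as positive, Σ m c ΔT = 0:
m·840·(62 − 358) + 0.25·4180·(62 − 24.4) = 0
-248640 m = -39292
m = -39292/-248640 ≈ 0.158 kg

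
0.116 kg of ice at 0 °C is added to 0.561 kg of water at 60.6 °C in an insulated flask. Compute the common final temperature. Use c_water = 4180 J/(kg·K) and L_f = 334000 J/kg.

T_f ≈ 36.5 °C

Setting the total heat transfer to zero:
latent heat to melt: 0.116·334000 = 38744; meltwater 0→T: 0.116·4180·T = 484.88 T; water: 2345(T − 60.6)
2829.9 T = 142106 − 38744 = 103362
T ≈ 36.53 °C — above 0 °C, consistent with complete melting.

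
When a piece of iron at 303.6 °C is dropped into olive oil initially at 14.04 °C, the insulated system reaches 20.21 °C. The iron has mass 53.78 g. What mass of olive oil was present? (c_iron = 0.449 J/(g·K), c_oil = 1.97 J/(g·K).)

m ≈ 563 g

Setting the total heat transfer to zero:
53.78×0.449×(20.21 − 303.6) + m×1.97×(20.21 − 14.04) = 0
12.15 m = 6843.1
m = 6843.1/12.15 ≈ 563 g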